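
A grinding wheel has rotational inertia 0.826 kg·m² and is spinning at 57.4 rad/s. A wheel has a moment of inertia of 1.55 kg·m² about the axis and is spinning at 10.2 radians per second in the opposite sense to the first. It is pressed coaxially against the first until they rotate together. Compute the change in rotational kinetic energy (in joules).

ΔKE ≈ -1230 J

No external torque acts about the common axis, so total angular momentum is conserved.
Taking A's sense as positive: L = (0.8260)(57.4) − (1.550)(10.2) = 31.60 kg·m²·rad/s.
Combined I = 0.8260 + 1.550 = 2.376 kg·m².
ω_f = L / I = 31.60 / 2.376 = 13.30 rad/s.
KE_i = ½ΣIω² = 1441 J; KE_f = ½(2.376)(13.30)² = 210.2 J.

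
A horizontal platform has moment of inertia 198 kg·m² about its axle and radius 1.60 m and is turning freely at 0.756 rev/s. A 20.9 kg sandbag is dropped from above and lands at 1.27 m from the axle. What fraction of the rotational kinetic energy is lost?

fraction ≈ 0.145

No external torque acts about the axle; L_before = L_after.
Added inertia Σmr² = (20.9)(1.27)² = 33.71 kg·m²; I_f = 198.0 + 33.71 = 231.7 kg·m².
ω_f = I_p ω_i / I_f = (198.0)(0.756) / 231.7 = 0.6460 rev/s.
KE_i = ½(198.0)(4.750 rad/s)² = 2234 J; KE_f = ½(231.7)(4.059)² = 1909 J.
Fraction lost = 0.1455.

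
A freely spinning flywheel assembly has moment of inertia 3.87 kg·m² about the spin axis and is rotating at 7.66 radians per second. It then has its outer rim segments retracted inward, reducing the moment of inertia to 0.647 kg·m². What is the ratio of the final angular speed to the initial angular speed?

Angular momentum about the spin axis is conserved since the torque about it is zero.
ω₂/ω₁ = I₁/I₂ = 3.870 / 0.6470 = 5.981.

ω₂/ω₁ ≈ 5.98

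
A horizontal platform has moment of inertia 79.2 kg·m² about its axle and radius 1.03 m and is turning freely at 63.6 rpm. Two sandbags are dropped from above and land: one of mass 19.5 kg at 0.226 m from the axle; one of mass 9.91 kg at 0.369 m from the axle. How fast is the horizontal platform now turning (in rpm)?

The added mass arrives with no angular momentum about the axle, and any external torque about the axle is negligible, so the system's angular momentum is conserved.
Added inertia Σmr² = (19.5)(0.226)² + (9.91)(0.369)² = 2.345 kg·m²; I_f = 79.20 + 2.345 = 81.55 kg·m².
ω_f = I_p ω_i / I_f = (79.20)(63.6) / 81.55 = 61.77 rpm.

ω_f ≈ 61.8 rpm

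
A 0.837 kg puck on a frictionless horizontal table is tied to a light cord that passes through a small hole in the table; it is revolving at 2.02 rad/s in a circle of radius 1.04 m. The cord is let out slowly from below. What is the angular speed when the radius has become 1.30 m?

No torque about the axis ⇒ m r₁² ω₁ = m r₂² ω₂.
ω₂ = ω₁ (r₁/r₂)² = (2.02)(1.04/1.30)² = 1.293 rad/s.

ω₂ ≈ 1.29 rad/s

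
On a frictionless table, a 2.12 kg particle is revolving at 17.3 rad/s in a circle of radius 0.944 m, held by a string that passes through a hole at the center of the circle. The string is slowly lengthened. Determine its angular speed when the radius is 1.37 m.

ω₂ ≈ 8.21 rad/s

No torque about the axis ⇒ m r₁² ω₁ = m r₂² ω₂.
ω₂ = ω₁ (r₁/r₂)² = (17.3)(0.944/1.37)² = 8.214 rad/s.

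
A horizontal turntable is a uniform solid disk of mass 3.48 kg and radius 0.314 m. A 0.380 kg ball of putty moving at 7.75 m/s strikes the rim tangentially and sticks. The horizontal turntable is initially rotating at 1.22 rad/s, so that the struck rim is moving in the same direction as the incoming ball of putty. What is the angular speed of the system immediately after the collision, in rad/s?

About the axle the impulsive forces during the collision are internal, so angular momentum about that axis is conserved.
I_p = ½(3.48)(0.314)² = 0.1716 kg·m². Taking the sense of the ball of putty's angular momentum as positive, L_{ball} = m v R = (0.380)(7.75)(0.314) = 0.9247 kg·m²/s.
L_i = +I_p ω_p + m v R = +(0.1716)(1.22) + 0.9247 = 1.134 kg·m²/s.
After sticking, I_f = I_p + m R² = 0.1716 + (0.380)(0.314)² = 0.2090 kg·m².
ω_f = L_i / I_f = 1.134 / 0.2090 = 5.425 rad/s.

|ω_f| ≈ 5.43 rad/s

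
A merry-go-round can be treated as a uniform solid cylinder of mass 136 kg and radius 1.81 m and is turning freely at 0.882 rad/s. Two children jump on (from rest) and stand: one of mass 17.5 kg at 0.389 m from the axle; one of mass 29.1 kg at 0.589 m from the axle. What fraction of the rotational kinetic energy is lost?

fraction ≈ 0.0541

The added mass arrives with no angular momentum about the axle, and any external torque about the axle is negligible, so the system's angular momentum is conserved.
I_p = ½(136)(1.81)² = 222.8 kg·m².
Added inertia Σmr² = (17.5)(0.389)² + (29.1)(0.589)² = 12.74 kg·m²; I_f = 222.8 + 12.74 = 235.5 kg·m².
ω_f = I_p ω_i / I_f = (222.8)(0.882) / 235.5 = 0.8343 rad/s.
KE_i = ½(222.8)(0.8820 rad/s)² = 86.65 J; KE_f = ½(235.5)(0.8343)² = 81.96 J.
Fraction lost = 0.05411.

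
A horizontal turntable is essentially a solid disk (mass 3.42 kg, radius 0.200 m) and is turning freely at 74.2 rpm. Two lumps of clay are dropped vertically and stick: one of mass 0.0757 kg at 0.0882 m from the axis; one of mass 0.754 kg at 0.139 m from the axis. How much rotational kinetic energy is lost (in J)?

energy lost ≈ 0.375 J

No external torque acts about the axis; L_before = L_after.
I_p = ½(3.42)(0.200)² = 0.06840 kg·m².
Added inertia Σmr² = (0.0757)(0.0882)² + (0.754)(0.139)² = 0.01516 kg·m²; I_f = 0.06840 + 0.01516 = 0.08356 kg·m².
ω_f = I_p ω_i / I_f = (0.06840)(74.2) / 0.08356 = 60.74 rpm.
KE_i = ½(0.06840)(7.770 rad/s)² = 2.065 J; KE_f = ½(0.08356)(6.361)² = 1.690 J.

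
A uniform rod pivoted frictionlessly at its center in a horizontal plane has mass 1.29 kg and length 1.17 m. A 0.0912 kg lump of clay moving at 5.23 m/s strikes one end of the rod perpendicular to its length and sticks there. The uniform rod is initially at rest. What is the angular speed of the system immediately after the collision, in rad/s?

|ω_f| ≈ 1.56 rad/s

About the pivot the impulsive forces during the collision are internal, so angular momentum about that axis is conserved.
I_p = (1/12)(1.29)(1.17)² = 0.1472 kg·m². Taking the sense of the lump of clay's angular momentum as positive, L_{lump} = m v R = (0.0912)(5.23)(1.17/2) = 0.2790 kg·m²/s.
L_i = 0 + 0.2790 = 0.2790 kg·m²/s.
After sticking, I_f = I_p + m R² = 0.1472 + (0.0912)(1.17/2)² = 0.1784 kg·m².
ω_f = L_i / I_f = 0.2790 / 0.1784 = 1.564 rad/s.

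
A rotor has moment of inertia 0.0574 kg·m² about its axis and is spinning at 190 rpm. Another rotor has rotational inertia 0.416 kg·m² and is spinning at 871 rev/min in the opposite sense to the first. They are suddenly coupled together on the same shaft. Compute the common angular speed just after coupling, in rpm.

No external torque acts about the common axis, so total angular momentum is conserved.
Taking A's sense as positive: L = (0.05740)(190) − (0.4160)(871) = -351.4 kg·m²·rpm.
Combined I = 0.05740 + 0.4160 = 0.4734 kg·m².
ω_f = L / I = -351.4 / 0.4734 = -742.4 rpm.

|ω_f| ≈ 742 rpm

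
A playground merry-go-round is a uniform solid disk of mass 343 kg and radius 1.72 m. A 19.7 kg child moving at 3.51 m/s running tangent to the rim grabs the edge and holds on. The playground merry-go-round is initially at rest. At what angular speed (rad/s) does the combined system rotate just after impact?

|ω_f| ≈ 0.210 rad/s

The axle reaction passes through the axle and exerts no torque about it; angular momentum about the axle is conserved through the impact.
I_p = ½(343)(1.72)² = 507.4 kg·m². Taking the sense of the child's angular momentum as positive, L_{child} = m v R = (19.7)(3.51)(1.72) = 118.9 kg·m²/s.
L_i = 0 + 118.9 = 118.9 kg·m²/s.
After sticking, I_f = I_p + m R² = 507.4 + (19.7)(1.72)² = 565.6 kg·m².
ω_f = L_i / I_f = 118.9 / 565.6 = 0.2103 rad/s.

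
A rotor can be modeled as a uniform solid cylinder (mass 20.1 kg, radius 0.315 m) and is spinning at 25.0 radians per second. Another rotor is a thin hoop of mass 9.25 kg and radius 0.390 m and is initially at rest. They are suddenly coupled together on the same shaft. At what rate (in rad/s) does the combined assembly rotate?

|ω_f| ≈ 10.4 rad/s

No external torque acts about the common axis, so total angular momentum is conserved.
Moments of inertia: I_A = ½(20.1)(0.315)² = 0.9972 kg·m²; I_B = (9.25)(0.390)² = 1.407 kg·m².
Taking A's sense as positive: L = (0.9972)(25.0) = 24.93 kg·m²·rad/s.
Combined I = 0.9972 + 1.407 = 2.404 kg·m².
ω_f = L / I = 24.93 / 2.404 = 10.37 rad/s.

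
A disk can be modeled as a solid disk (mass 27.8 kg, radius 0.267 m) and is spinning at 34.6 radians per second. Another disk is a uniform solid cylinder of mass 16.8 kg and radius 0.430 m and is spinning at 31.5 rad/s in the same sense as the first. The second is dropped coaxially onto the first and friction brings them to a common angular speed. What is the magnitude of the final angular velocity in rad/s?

|ω_f| ≈ 32.7 rad/s

The coupling torques are internal; angular momentum about the shared axis is conserved.
Moments of inertia: I_A = ½(27.8)(0.267)² = 0.9909 kg·m²; I_B = ½(16.8)(0.430)² = 1.553 kg·m².
Taking A's sense as positive: L = (0.9909)(34.6) + (1.553)(31.5) = 83.21 kg·m²·rad/s.
Combined I = 0.9909 + 1.553 = 2.544 kg·m².
ω_f = L / I = 83.21 / 2.544 = 32.71 rad/s.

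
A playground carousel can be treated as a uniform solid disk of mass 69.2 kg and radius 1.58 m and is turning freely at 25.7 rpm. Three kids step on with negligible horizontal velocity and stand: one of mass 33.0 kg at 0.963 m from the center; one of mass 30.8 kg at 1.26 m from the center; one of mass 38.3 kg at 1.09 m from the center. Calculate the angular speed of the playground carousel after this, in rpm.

The added mass arrives with no angular momentum about the center, and any external torque about the center is negligible, so the system's angular momentum is conserved.
I_p = ½(69.2)(1.58)² = 86.38 kg·m².
Added inertia Σmr² = (33.0)(0.963)² + (30.8)(1.26)² + (38.3)(1.09)² = 125.0 kg·m²; I_f = 86.38 + 125.0 = 211.4 kg·m².
ω_f = I_p ω_i / I_f = (86.38)(25.7) / 211.4 = 10.50 rpm.

ω_f ≈ 10.5 rpm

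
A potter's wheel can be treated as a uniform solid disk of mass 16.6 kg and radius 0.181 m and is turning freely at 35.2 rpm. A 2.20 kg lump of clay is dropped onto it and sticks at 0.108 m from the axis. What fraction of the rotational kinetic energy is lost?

No external torque acts about the axis; L_before = L_after.
I_p = ½(16.6)(0.181)² = 0.2719 kg·m².
Added inertia Σmr² = (2.20)(0.108)² = 0.02566 kg·m²; I_f = 0.2719 + 0.02566 = 0.2976 kg·m².
ω_f = I_p ω_i / I_f = (0.2719)(35.2) / 0.2976 = 32.16 rpm.
KE_i = ½(0.2719)(3.686 rad/s)² = 1.847 J; KE_f = ½(0.2976)(3.368)² = 1.688 J.
Fraction lost = 0.08623.

fraction ≈ 0.0862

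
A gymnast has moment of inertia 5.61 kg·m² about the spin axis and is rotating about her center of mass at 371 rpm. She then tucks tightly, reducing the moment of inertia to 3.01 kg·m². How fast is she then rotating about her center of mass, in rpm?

ω₂ ≈ 691 rpm

Angular momentum about the spin axis is conserved since the torque about it is zero.
ω₂ = I₁ω₁ / I₂ = (5.610)(371 rpm) / (3.010) = 691.5 rpm.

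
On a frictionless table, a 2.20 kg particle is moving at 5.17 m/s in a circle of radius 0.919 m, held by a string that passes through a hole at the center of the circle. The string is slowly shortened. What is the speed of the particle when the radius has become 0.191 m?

v₂ ≈ 24.9 m/s

The only horizontal force on the mass is along the cord (radial), so it exerts no torque about the hole and angular momentum m v r is conserved.
v₂ = v₁ r₁ / r₂ = (5.17)(0.919) / (0.191) = 24.88 m/s.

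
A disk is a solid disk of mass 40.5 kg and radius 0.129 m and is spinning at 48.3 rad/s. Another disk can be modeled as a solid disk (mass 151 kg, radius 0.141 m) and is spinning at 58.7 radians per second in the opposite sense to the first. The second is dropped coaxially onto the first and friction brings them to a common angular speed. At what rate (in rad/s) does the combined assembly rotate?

The coupling torques are internal; angular momentum about the shared axis is conserved.
Moments of inertia: I_A = ½(40.5)(0.129)² = 0.3370 kg·m²; I_B = ½(151)(0.141)² = 1.501 kg·m².
Taking A's sense as positive: L = (0.3370)(48.3) − (1.501)(58.7) = -71.83 kg·m²·rad/s.
Combined I = 0.3370 + 1.501 = 1.838 kg·m².
ω_f = L / I = -71.83 / 1.838 = -39.08 rad/s.

|ω_f| ≈ 39.1 rad/s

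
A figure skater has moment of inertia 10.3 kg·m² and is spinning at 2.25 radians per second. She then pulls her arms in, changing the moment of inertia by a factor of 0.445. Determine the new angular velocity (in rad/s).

Angular momentum about the spin axis is conserved since the torque about it is zero.
I₂ = 0.445 × 10.3 = 4.584 kg·m².
ω₂ = I₁ω₁ / I₂ = (10.30)(2.25 rad/s) / (4.584) = 5.056 rad/s.

ω₂ ≈ 5.06 rad/s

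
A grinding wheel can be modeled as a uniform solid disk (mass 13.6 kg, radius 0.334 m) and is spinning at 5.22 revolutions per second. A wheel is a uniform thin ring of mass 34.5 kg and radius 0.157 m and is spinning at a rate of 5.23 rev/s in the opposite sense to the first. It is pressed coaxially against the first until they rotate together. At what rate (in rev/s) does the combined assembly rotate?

|ω_f| ≈ 0.303 rev/s

No external torque acts about the common axis, so total angular momentum is conserved.
Moments of inertia: I_A = ½(13.6)(0.334)² = 0.7586 kg·m²; I_B = (34.5)(0.157)² = 0.8504 kg·m².
Taking A's sense as positive: L = (0.7586)(5.22) − (0.8504)(5.23) = -0.4878 kg·m²·rev/s.
Combined I = 0.7586 + 0.8504 = 1.609 kg·m².
ω_f = L / I = -0.4878 / 1.609 = -0.3031 rev/s.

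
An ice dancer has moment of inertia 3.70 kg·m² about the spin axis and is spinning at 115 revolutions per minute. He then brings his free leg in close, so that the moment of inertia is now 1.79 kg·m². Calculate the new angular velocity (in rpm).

ω₂ ≈ 238 rpm

No external torque acts about the spin axis, so angular momentum is conserved.
ω₂ = I₁ω₁ / I₂ = (3.700)(115 rpm) / (1.790) = 237.7 rpm.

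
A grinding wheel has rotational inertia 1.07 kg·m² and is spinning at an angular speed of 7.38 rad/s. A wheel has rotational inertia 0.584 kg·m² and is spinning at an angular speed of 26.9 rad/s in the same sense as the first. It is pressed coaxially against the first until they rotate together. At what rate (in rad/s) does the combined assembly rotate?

The coupling torques are internal; angular momentum about the shared axis is conserved.
Taking A's sense as positive: L = (1.070)(7.38) + (0.5840)(26.9) = 23.61 kg·m²·rad/s.
Combined I = 1.070 + 0.5840 = 1.654 kg·m².
ω_f = L / I = 23.61 / 1.654 = 14.27 rad/s.

|ω_f| ≈ 14.3 rad/s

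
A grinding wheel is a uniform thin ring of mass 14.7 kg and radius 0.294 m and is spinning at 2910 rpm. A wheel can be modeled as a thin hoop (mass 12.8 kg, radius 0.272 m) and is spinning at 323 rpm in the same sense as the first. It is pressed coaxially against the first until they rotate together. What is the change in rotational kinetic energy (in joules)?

The coupling torques are internal; angular momentum about the shared axis is conserved.
Moments of inertia: I_A = (14.7)(0.294)² = 1.271 kg·m²; I_B = (12.8)(0.272)² = 0.9470 kg·m².
Taking A's sense as positive: L = (1.271)(2910) + (0.9470)(323) = 4003 kg·m²·rpm.
Combined I = 1.271 + 0.9470 = 2.218 kg·m².
ω_f = L / I = 4003 / 2.218 = 1805 rpm.
KE_i = ½ΣIω² = 59540 J; KE_f = ½(2.218)(189.0)² = 39630 J.

ΔKE ≈ -19900 J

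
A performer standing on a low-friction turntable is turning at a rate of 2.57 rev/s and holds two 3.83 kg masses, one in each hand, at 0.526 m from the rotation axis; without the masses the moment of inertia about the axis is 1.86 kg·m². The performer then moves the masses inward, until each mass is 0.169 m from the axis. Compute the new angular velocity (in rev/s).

No external torque acts about the spin axis, so angular momentum is conserved.
I₁ = 1.86 + 2(3.83)(0.526)² = 3.979 kg·m²; I₂ = 1.86 + 2(3.83)(0.169)² = 2.079 kg·m².
ω₂ = I₁ω₁ / I₂ = (3.979)(2.57 rev/s) / (2.079) = 4.920 rev/s.

ω₂ ≈ 4.92 rev/s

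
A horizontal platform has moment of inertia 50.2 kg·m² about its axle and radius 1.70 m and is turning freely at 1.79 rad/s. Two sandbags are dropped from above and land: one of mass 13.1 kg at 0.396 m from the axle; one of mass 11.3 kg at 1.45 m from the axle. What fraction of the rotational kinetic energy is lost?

fraction ≈ 0.340

No external torque acts about the axle; L_before = L_after.
Added inertia Σmr² = (13.1)(0.396)² + (11.3)(1.45)² = 25.81 kg·m²; I_f = 50.20 + 25.81 = 76.01 kg·m².
ω_f = I_p ω_i / I_f = (50.20)(1.79) / 76.01 = 1.182 rad/s.
KE_i = ½(50.20)(1.790 rad/s)² = 80.42 J; KE_f = ½(76.01)(1.182)² = 53.11 J.
Fraction lost = 0.3396.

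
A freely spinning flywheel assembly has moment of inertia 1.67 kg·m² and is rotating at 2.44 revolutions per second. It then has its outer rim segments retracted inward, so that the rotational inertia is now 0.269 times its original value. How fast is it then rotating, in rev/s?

ω₂ ≈ 9.07 rev/s

Angular momentum about the spin axis is conserved since the torque about it is zero.
I₂ = 0.269 × 1.67 = 0.4492 kg·m².
ω₂ = I₁ω₁ / I₂ = (1.670)(2.44 rev/s) / (0.4492) = 9.071 rev/s.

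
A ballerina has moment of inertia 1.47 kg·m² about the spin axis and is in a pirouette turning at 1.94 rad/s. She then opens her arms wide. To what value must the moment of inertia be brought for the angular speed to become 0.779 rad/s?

With no external torque about the axis, L is conserved: I₁ω₁ = I₂ω₂.
I₂ = I₁ω₁ / ω₂ = (1.47)(1.94) / (0.779) = 3.661 kg·m².

I₂ ≈ 3.66 kg·m²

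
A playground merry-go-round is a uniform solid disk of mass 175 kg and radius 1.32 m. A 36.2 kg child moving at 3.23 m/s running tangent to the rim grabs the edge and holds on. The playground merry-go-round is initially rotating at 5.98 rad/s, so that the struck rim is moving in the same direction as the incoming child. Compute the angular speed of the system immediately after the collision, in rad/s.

The axle reaction passes through the axle and exerts no torque about it; angular momentum about the axle is conserved through the impact.
I_p = ½(175)(1.32)² = 152.5 kg·m². Taking the sense of the child's angular momentum as positive, L_{child} = m v R = (36.2)(3.23)(1.32) = 154.3 kg·m²/s.
L_i = +I_p ω_p + m v R = +(152.5)(5.98) + 154.3 = 1066 kg·m²/s.
After sticking, I_f = I_p + m R² = 152.5 + (36.2)(1.32)² = 215.5 kg·m².
ω_f = L_i / I_f = 1066 / 215.5 = 4.946 rad/s.

|ω_f| ≈ 4.95 rad/s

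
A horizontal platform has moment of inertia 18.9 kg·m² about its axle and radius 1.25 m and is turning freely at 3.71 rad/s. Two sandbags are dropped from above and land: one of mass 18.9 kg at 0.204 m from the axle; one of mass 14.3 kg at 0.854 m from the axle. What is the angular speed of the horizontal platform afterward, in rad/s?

ω_f ≈ 2.33 rad/s

The added mass arrives with no angular momentum about the axle, and any external torque about the axle is negligible, so the system's angular momentum is conserved.
Added inertia Σmr² = (18.9)(0.204)² + (14.3)(0.854)² = 11.22 kg·m²; I_f = 18.90 + 11.22 = 30.12 kg·m².
ω_f = I_p ω_i / I_f = (18.90)(3.71) / 30.12 = 2.328 rad/s.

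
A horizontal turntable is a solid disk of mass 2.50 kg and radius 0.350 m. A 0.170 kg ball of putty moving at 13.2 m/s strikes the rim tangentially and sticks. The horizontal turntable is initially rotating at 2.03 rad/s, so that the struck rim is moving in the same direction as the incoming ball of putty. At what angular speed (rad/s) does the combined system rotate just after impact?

The axle reaction passes through the axle and exerts no torque about it; angular momentum about the axle is conserved through the impact.
I_p = ½(2.50)(0.350)² = 0.1531 kg·m². Taking the sense of the ball of putty's angular momentum as positive, L_{ball} = m v R = (0.170)(13.2)(0.350) = 0.7854 kg·m²/s.
L_i = +I_p ω_p + m v R = +(0.1531)(2.03) + 0.7854 = 1.096 kg·m²/s.
After sticking, I_f = I_p + m R² = 0.1531 + (0.170)(0.350)² = 0.1739 kg·m².
ω_f = L_i / I_f = 1.096 / 0.1739 = 6.302 rad/s.

|ω_f| ≈ 6.30 rad/s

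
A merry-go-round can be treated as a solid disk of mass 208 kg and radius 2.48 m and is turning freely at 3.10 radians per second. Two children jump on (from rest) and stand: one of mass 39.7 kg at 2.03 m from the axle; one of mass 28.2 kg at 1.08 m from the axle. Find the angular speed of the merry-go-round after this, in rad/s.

No external torque acts about the axle; L_before = L_after.
I_p = ½(208)(2.48)² = 639.6 kg·m².
Added inertia Σmr² = (39.7)(2.03)² + (28.2)(1.08)² = 196.5 kg·m²; I_f = 639.6 + 196.5 = 836.1 kg·m².
ω_f = I_p ω_i / I_f = (639.6)(3.10) / 836.1 = 2.371 rad/s.

ω_f ≈ 2.37 rad/s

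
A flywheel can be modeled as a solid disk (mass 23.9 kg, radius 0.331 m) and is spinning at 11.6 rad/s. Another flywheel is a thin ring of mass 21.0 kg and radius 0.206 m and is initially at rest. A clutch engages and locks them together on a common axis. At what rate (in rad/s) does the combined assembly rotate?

|ω_f| ≈ 6.90 rad/s

No external torque acts about the common axis, so total angular momentum is conserved.
Moments of inertia: I_A = ½(23.9)(0.331)² = 1.309 kg·m²; I_B = (21.0)(0.206)² = 0.8912 kg·m².
Taking A's sense as positive: L = (1.309)(11.6) = 15.19 kg·m²·rad/s.
Combined I = 1.309 + 0.8912 = 2.200 kg·m².
ω_f = L / I = 15.19 / 2.200 = 6.902 rad/s.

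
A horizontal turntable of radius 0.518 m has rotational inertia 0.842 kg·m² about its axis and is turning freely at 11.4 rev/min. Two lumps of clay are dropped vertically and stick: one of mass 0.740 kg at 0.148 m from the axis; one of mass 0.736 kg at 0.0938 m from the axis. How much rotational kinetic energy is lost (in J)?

energy lost ≈ 0.0157 J

No external torque acts about the axis; L_before = L_after.
Added inertia Σmr² = (0.740)(0.148)² + (0.736)(0.0938)² = 0.02268 kg·m²; I_f = 0.8420 + 0.02268 = 0.8647 kg·m².
ω_f = I_p ω_i / I_f = (0.8420)(11.4) / 0.8647 = 11.10 rpm.
KE_i = ½(0.8420)(1.194 rad/s)² = 0.6000 J; KE_f = ½(0.8647)(1.162)² = 0.5843 J.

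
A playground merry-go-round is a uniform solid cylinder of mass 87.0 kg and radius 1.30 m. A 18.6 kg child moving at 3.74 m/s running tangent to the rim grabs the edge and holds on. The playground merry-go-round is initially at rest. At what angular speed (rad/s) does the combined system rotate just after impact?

The axle reaction passes through the axle and exerts no torque about it; angular momentum about the axle is conserved through the impact.
I_p = ½(87.0)(1.30)² = 73.52 kg·m². Taking the sense of the child's angular momentum as positive, L_{child} = m v R = (18.6)(3.74)(1.30) = 90.43 kg·m²/s.
L_i = 0 + 90.43 = 90.43 kg·m²/s.
After sticking, I_f = I_p + m R² = 73.52 + (18.6)(1.30)² = 104.9 kg·m².
ω_f = L_i / I_f = 90.43 / 104.9 = 0.8617 rad/s.

|ω_f| ≈ 0.862 rad/s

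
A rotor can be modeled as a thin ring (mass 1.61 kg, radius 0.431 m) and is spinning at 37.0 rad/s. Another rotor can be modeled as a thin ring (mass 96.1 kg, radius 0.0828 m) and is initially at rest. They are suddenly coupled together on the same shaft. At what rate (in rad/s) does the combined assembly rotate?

|ω_f| ≈ 11.6 rad/s

The coupling torques are internal; angular momentum about the shared axis is conserved.
Moments of inertia: I_A = (1.61)(0.431)² = 0.2991 kg·m²; I_B = (96.1)(0.0828)² = 0.6588 kg·m².
Taking A's sense as positive: L = (0.2991)(37.0) = 11.07 kg·m²·rad/s.
Combined I = 0.2991 + 0.6588 = 0.9579 kg·m².
ω_f = L / I = 11.07 / 0.9579 = 11.55 rad/s.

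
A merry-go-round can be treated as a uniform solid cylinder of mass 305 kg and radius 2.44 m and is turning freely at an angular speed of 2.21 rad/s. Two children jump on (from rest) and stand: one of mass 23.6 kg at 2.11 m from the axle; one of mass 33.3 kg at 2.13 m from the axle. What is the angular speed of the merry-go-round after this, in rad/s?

ω_f ≈ 1.72 rad/s

No external torque acts about the axle; L_before = L_after.
I_p = ½(305)(2.44)² = 907.9 kg·m².
Added inertia Σmr² = (23.6)(2.11)² + (33.3)(2.13)² = 256.1 kg·m²; I_f = 907.9 + 256.1 = 1164 kg·m².
ω_f = I_p ω_i / I_f = (907.9)(2.21) / 1164 = 1.724 rad/s.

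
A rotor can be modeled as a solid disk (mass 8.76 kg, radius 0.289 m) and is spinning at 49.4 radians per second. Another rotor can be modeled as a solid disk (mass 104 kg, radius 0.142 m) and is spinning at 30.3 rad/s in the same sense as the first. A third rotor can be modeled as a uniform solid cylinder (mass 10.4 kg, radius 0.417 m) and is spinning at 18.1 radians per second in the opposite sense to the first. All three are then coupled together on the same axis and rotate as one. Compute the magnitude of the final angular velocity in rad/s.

The coupling torques are internal; angular momentum about the shared axis is conserved.
Moments of inertia: I_A = ½(8.76)(0.289)² = 0.3658 kg·m²; I_B = ½(104)(0.142)² = 1.049 kg·m²; I_C = ½(10.4)(0.417)² = 0.9042 kg·m².
Taking A's sense as positive: L = (0.3658)(49.4) + (1.049)(30.3) − (0.9042)(18.1) = 33.48 kg·m²·rad/s.
Combined I = 0.3658 + 1.049 + 0.9042 = 2.319 kg·m².
ω_f = L / I = 33.48 / 2.319 = 14.44 rad/s.

|ω_f| ≈ 14.4 rad/s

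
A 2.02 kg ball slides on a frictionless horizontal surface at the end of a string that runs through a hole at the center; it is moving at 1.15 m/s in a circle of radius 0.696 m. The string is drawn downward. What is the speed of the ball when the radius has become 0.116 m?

v₂ ≈ 6.90 m/s

Central (radial) force ⇒ zero torque about the center ⇒ m v r is constant.
v₂ = v₁ r₁ / r₂ = (1.15)(0.696) / (0.116) = 6.900 m/s.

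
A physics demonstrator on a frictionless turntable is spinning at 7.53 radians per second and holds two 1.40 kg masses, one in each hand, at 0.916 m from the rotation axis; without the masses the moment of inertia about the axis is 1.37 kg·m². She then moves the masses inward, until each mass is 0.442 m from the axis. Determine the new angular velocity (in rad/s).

ω₂ ≈ 14.6 rad/s

No external torque acts about the spin axis, so angular momentum is conserved.
I₁ = 1.37 + 2(1.40)(0.916)² = 3.719 kg·m²; I₂ = 1.37 + 2(1.40)(0.442)² = 1.917 kg·m².
ω₂ = I₁ω₁ / I₂ = (3.719)(7.53 rad/s) / (1.917) = 14.61 rad/s.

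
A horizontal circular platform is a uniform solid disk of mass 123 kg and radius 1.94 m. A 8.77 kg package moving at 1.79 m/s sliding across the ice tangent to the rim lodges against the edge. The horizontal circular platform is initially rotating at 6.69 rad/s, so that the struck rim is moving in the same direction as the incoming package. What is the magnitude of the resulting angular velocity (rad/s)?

|ω_f| ≈ 5.97 rad/s

About the central axle the impulsive forces during the collision are internal, so angular momentum about that axis is conserved.
I_p = ½(123)(1.94)² = 231.5 kg·m². Taking the sense of the package's angular momentum as positive, L_{package} = m v R = (8.77)(1.79)(1.94) = 30.45 kg·m²/s.
L_i = +I_p ω_p + m v R = +(231.5)(6.69) + 30.45 = 1579 kg·m²/s.
After sticking, I_f = I_p + m R² = 231.5 + (8.77)(1.94)² = 264.5 kg·m².
ω_f = L_i / I_f = 1579 / 264.5 = 5.970 rad/s.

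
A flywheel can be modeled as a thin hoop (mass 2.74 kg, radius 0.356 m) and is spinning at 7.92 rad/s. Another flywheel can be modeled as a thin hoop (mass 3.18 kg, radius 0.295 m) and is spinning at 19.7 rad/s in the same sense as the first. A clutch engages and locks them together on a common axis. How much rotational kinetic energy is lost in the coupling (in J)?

No external torque acts about the common axis, so total angular momentum is conserved.
Moments of inertia: I_A = (2.74)(0.356)² = 0.3473 kg·m²; I_B = (3.18)(0.295)² = 0.2767 kg·m².
Taking A's sense as positive: L = (0.3473)(7.92) + (0.2767)(19.7) = 8.202 kg·m²·rad/s.
Combined I = 0.3473 + 0.2767 = 0.6240 kg·m².
ω_f = L / I = 8.202 / 0.6240 = 13.14 rad/s.
KE_i = ½ΣIω² = 64.59 J; KE_f = ½(0.6240)(13.14)² = 53.91 J.

ΔKE lost ≈ 10.7 J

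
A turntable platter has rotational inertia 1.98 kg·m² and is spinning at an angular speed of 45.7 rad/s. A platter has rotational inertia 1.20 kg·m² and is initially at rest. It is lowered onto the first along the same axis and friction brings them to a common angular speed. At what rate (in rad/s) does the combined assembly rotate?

|ω_f| ≈ 28.5 rad/s

No external torque acts about the common axis, so total angular momentum is conserved.
Taking A's sense as positive: L = (1.980)(45.7) = 90.49 kg·m²·rad/s.
Combined I = 1.980 + 1.200 = 3.180 kg·m².
ω_f = L / I = 90.49 / 3.180 = 28.45 rad/s.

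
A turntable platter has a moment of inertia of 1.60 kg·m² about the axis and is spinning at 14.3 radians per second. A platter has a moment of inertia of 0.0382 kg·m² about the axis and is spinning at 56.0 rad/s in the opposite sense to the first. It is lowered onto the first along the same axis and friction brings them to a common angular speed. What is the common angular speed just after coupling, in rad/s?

|ω_f| ≈ 12.7 rad/s

No external torque acts about the common axis, so total angular momentum is conserved.
Taking A's sense as positive: L = (1.600)(14.3) − (0.03820)(56.0) = 20.74 kg·m²·rad/s.
Combined I = 1.600 + 0.03820 = 1.638 kg·m².
ω_f = L / I = 20.74 / 1.638 = 12.66 rad/s.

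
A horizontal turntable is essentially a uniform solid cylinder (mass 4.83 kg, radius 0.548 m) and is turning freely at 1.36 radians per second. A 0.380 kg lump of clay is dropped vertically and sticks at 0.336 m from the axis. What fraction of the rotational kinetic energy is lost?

No external torque acts about the axis; L_before = L_after.
I_p = ½(4.83)(0.548)² = 0.7252 kg·m².
Added inertia Σmr² = (0.380)(0.336)² = 0.04290 kg·m²; I_f = 0.7252 + 0.04290 = 0.7681 kg·m².
ω_f = I_p ω_i / I_f = (0.7252)(1.36) / 0.7681 = 1.284 rad/s.
KE_i = ½(0.7252)(1.360 rad/s)² = 0.6707 J; KE_f = ½(0.7681)(1.284)² = 0.6332 J.
Fraction lost = 0.05585.

fraction ≈ 0.0559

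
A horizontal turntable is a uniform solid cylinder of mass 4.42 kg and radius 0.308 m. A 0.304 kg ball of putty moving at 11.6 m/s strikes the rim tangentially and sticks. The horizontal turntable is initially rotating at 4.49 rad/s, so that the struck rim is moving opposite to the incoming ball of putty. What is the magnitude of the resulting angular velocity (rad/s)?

|ω_f| ≈ 0.607 rad/s

About the axle the impulsive forces during the collision are internal, so angular momentum about that axis is conserved.
I_p = ½(4.42)(0.308)² = 0.2096 kg·m². Taking the sense of the ball of putty's angular momentum as positive, L_{ball} = m v R = (0.304)(11.6)(0.308) = 1.086 kg·m²/s.
L_i = −I_p ω_p + m v R = −(0.2096)(4.49) + 1.086 = 0.1448 kg·m²/s.
After sticking, I_f = I_p + m R² = 0.2096 + (0.304)(0.308)² = 0.2385 kg·m².
ω_f = L_i / I_f = 0.1448 / 0.2385 = 0.6072 rad/s.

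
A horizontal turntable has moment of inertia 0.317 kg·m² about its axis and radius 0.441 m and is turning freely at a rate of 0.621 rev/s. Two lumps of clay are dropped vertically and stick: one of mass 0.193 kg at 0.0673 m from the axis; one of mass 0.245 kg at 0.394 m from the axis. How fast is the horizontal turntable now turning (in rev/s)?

ω_f ≈ 0.553 rev/s

No external torque acts about the axis; L_before = L_after.
Added inertia Σmr² = (0.193)(0.0673)² + (0.245)(0.394)² = 0.03891 kg·m²; I_f = 0.3170 + 0.03891 = 0.3559 kg·m².
ω_f = I_p ω_i / I_f = (0.3170)(0.621) / 0.3559 = 0.5531 rev/s.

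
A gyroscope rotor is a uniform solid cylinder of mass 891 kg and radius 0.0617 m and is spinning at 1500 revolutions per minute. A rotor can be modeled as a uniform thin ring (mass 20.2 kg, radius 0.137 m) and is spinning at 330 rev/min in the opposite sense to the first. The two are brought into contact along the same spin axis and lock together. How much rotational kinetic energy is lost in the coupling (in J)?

ΔKE lost ≈ 5690 J

No external torque acts about the common axis, so total angular momentum is conserved.
Moments of inertia: I_A = ½(891)(0.0617)² = 1.696 kg·m²; I_B = (20.2)(0.137)² = 0.3791 kg·m².
Taking A's sense as positive: L = (1.696)(1500) − (0.3791)(330) = 2419 kg·m²·rpm.
Combined I = 1.696 + 0.3791 = 2.075 kg·m².
ω_f = L / I = 2419 / 2.075 = 1166 rpm.
KE_i = ½ΣIω² = 21150 J; KE_f = ½(2.075)(122.1)² = 15460 J.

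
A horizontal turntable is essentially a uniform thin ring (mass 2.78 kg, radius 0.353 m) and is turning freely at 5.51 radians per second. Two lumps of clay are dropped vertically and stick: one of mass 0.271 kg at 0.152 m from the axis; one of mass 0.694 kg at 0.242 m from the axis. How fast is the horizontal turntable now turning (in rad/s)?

No external torque acts about the axis; L_before = L_after.
I_p = (2.78)(0.353)² = 0.3464 kg·m².
Added inertia Σmr² = (0.271)(0.152)² + (0.694)(0.242)² = 0.04690 kg·m²; I_f = 0.3464 + 0.04690 = 0.3933 kg·m².
ω_f = I_p ω_i / I_f = (0.3464)(5.51) / 0.3933 = 4.853 rad/s.

ω_f ≈ 4.85 rad/s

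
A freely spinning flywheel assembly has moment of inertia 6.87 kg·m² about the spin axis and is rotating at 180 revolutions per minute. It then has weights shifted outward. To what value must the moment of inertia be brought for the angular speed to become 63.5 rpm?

With no external torque about the axis, L is conserved: I₁ω₁ = I₂ω₂.
I₂ = I₁ω₁ / ω₂ = (6.87)(180) / (63.5) = 19.47 kg·m².

I₂ ≈ 19.5 kg·m²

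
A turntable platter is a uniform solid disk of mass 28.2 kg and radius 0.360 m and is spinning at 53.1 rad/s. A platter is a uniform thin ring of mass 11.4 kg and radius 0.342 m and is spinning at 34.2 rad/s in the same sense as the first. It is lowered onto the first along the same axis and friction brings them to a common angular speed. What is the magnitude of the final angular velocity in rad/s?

The coupling torques are internal; angular momentum about the shared axis is conserved.
Moments of inertia: I_A = ½(28.2)(0.360)² = 1.827 kg·m²; I_B = (11.4)(0.342)² = 1.333 kg·m².
Taking A's sense as positive: L = (1.827)(53.1) + (1.333)(34.2) = 142.6 kg·m²·rad/s.
Combined I = 1.827 + 1.333 = 3.161 kg·m².
ω_f = L / I = 142.6 / 3.161 = 45.13 rad/s.

|ω_f| ≈ 45.1 rad/s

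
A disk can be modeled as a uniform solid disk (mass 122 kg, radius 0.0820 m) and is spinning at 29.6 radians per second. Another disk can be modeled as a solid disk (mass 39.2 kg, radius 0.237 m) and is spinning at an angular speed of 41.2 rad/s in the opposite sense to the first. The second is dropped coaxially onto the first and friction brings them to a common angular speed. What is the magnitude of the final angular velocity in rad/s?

The coupling torques are internal; angular momentum about the shared axis is conserved.
Moments of inertia: I_A = ½(122)(0.0820)² = 0.4102 kg·m²; I_B = ½(39.2)(0.237)² = 1.101 kg·m².
Taking A's sense as positive: L = (0.4102)(29.6) − (1.101)(41.2) = -33.22 kg·m²·rad/s.
Combined I = 0.4102 + 1.101 = 1.511 kg·m².
ω_f = L / I = -33.22 / 1.511 = -21.98 rad/s.

|ω_f| ≈ 22.0 rad/s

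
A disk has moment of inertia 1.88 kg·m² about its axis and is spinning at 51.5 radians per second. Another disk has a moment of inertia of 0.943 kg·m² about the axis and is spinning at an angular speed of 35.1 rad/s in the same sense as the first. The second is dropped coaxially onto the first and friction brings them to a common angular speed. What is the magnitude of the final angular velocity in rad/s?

|ω_f| ≈ 46.0 rad/s

The coupling torques are internal; angular momentum about the shared axis is conserved.
Taking A's sense as positive: L = (1.880)(51.5) + (0.9430)(35.1) = 129.9 kg·m²·rad/s.
Combined I = 1.880 + 0.9430 = 2.823 kg·m².
ω_f = L / I = 129.9 / 2.823 = 46.02 rad/s.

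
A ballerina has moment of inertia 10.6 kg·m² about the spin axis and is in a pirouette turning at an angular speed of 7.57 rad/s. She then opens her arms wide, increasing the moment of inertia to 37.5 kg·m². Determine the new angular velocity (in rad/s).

No external torque acts about the spin axis, so angular momentum is conserved.
ω₂ = I₁ω₁ / I₂ = (10.60)(7.57 rad/s) / (37.50) = 2.140 rad/s.

ω₂ ≈ 2.14 rad/s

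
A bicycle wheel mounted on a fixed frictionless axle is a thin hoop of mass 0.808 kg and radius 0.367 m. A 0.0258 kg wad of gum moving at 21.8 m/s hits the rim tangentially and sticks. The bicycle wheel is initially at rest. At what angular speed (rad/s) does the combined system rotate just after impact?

About the axle the impulsive forces during the collision are internal, so angular momentum about that axis is conserved.
I_p = (0.808)(0.367)² = 0.1088 kg·m². Taking the sense of the wad of gum's angular momentum as positive, L_{wad} = m v R = (0.0258)(21.8)(0.367) = 0.2064 kg·m²/s.
L_i = 0 + 0.2064 = 0.2064 kg·m²/s.
After sticking, I_f = I_p + m R² = 0.1088 + (0.0258)(0.367)² = 0.1123 kg·m².
ω_f = L_i / I_f = 0.2064 / 0.1123 = 1.838 rad/s.

|ω_f| ≈ 1.84 rad/s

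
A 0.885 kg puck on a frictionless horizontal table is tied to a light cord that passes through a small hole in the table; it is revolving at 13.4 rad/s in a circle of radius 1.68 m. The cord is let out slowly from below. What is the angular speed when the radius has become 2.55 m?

ω₂ ≈ 5.82 rad/s

The constraining force is radial, so m r² ω about the center is conserved.
ω₂ = ω₁ (r₁/r₂)² = (13.4)(1.68/2.55)² = 5.816 rad/s.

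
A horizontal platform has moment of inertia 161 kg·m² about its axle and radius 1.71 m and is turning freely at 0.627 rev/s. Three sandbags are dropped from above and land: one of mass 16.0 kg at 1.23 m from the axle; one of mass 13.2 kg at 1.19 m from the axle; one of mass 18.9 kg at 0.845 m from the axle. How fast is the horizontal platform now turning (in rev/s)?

The added mass arrives with no angular momentum about the axle, and any external torque about the axle is negligible, so the system's angular momentum is conserved.
Added inertia Σmr² = (16.0)(1.23)² + (13.2)(1.19)² + (18.9)(0.845)² = 56.39 kg·m²; I_f = 161.0 + 56.39 = 217.4 kg·m².
ω_f = I_p ω_i / I_f = (161.0)(0.627) / 217.4 = 0.4644 rev/s.

ω_f ≈ 0.464 rev/s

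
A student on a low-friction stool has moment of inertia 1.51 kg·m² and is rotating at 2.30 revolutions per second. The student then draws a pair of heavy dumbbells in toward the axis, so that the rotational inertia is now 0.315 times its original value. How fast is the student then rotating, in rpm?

Angular momentum about the spin axis is conserved since the torque about it is zero.
I₂ = 0.315 × 1.51 = 0.4757 kg·m².
ω₂ = I₁ω₁ / I₂ = (1.510)(2.30 rev/s) / (0.4757) = 7.302 rev/s = 438.1 rpm.

ω₂ ≈ 438 rpm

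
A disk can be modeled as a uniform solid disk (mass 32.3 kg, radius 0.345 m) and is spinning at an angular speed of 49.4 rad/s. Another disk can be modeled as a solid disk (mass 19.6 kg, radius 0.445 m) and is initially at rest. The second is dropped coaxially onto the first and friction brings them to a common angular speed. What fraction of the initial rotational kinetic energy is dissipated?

The coupling torques are internal; angular momentum about the shared axis is conserved.
Moments of inertia: I_A = ½(32.3)(0.345)² = 1.922 kg·m²; I_B = ½(19.6)(0.445)² = 1.941 kg·m².
Taking A's sense as positive: L = (1.922)(49.4) = 94.96 kg·m²·rad/s.
Combined I = 1.922 + 1.941 = 3.863 kg·m².
ω_f = L / I = 94.96 / 3.863 = 24.58 rad/s.
KE_i = ½ΣIω² = 2345 J; KE_f = ½(3.863)(24.58)² = 1167 J.
Fraction dissipated = (KE_i − KE_f)/KE_i = 0.5024.

fraction ≈ 0.502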